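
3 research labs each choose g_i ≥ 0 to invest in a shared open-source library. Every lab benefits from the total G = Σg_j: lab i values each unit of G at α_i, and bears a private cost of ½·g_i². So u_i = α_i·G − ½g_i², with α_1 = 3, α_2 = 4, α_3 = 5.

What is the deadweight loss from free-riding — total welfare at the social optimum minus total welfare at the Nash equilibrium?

Lab i's FOC: ∂u_i/∂g_i = α_i − g_i = 0, so g_i* = α_i.
NE contributions = (3, 4, 5); G = 12.
W^NE = (Σα)·G − ½Σα_i² = 12² − ½·50 = 119.
Planner sets g_i = Σα_j = 12 for every i, so G^SO = 3·12 = 36.
W^SO = (Σα)·G^SO − ½·3·(Σα)² = (3/2)·12² = 216.
Deadweight loss = W^SO − W^NE = 97.

97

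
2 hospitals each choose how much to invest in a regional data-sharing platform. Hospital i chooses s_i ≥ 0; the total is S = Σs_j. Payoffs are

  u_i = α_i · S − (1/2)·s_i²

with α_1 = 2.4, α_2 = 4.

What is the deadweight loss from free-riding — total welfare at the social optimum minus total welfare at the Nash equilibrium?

10.88

Hospital i's FOC: ∂u_i/∂s_i = α_i − s_i = 0, so s_i* = α_i.
NE contributions = (2.4, 4); S = 6.4.
W^NE = (Σα)·S − ½Σα_i² = 6.4² − ½·21.76 = 30.08.
Planner sets s_i = Σα_j = 6.4 for every i, so S^SO = 2·6.4 = 12.8.
W^SO = (Σα)·S^SO − ½·2·(Σα)² = (2/2)·6.4² = 40.96.
Deadweight loss = W^SO − W^NE = 10.88.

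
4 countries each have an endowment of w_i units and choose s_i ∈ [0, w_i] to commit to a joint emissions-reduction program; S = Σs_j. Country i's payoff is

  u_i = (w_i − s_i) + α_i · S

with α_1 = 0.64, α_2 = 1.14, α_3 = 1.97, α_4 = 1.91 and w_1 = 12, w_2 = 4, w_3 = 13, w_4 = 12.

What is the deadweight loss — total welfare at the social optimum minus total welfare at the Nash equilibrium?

55.92

∂u_i/∂s_i = α_i − 1, so country i contributes w_i if α_i > 1, else 0.
α_i > 1 for i ∈ {2, 3, 4}; NE contributions (0, 4, 13, 12), S = 29.
W^NE = Σw_i − S^NE + (Σα_i)·S^NE = 41 + 4.66·29 = 176.14.
Planner: ∂(Σu_j)/∂s_i = Σα_j − 1 = 4.66 > 0, so everyone contributes w_i; S^SO = 41, W^SO = 41 + 4.66·41 = 232.06.
Deadweight loss = 55.92.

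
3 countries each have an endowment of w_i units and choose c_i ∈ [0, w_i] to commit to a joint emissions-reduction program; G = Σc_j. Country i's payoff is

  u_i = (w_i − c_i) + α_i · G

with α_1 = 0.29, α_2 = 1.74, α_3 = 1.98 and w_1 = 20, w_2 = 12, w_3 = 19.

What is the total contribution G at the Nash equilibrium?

∂u_i/∂c_i = α_i − 1, so country i contributes w_i if α_i > 1, else 0.
α_i > 1 for i ∈ {2, 3}; NE contributions (0, 12, 19), G = 31.

31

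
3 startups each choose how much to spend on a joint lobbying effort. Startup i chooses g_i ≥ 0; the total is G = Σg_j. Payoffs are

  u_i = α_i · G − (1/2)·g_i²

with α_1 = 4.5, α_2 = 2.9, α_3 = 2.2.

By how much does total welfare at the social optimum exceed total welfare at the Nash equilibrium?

62.83

Startup i's FOC: ∂u_i/∂g_i = α_i − g_i = 0, so g_i* = α_i.
NE contributions = (4.5, 2.9, 2.2); G = 9.6.
W^NE = (Σα)·G − ½Σα_i² = 9.6² − ½·33.5 = 75.41.
Planner sets g_i = Σα_j = 9.6 for every i, so G^SO = 3·9.6 = 28.8.
W^SO = (Σα)·G^SO − ½·3·(Σα)² = (3/2)·9.6² = 138.24.
Deadweight loss = W^SO − W^NE = 62.83.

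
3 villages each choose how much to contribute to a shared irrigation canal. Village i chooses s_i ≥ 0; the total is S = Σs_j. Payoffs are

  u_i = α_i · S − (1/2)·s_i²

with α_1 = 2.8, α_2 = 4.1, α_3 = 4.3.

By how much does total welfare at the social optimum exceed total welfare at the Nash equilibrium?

84.29

Village i's FOC: ∂u_i/∂s_i = α_i − s_i = 0, so s_i* = α_i.
NE contributions = (2.8, 4.1, 4.3); S = 11.2.
W^NE = (Σα)·S − ½Σα_i² = 11.2² − ½·43.14 = 103.87.
Planner sets s_i = Σα_j = 11.2 for every i, so S^SO = 3·11.2 = 33.6.
W^SO = (Σα)·S^SO − ½·3·(Σα)² = (3/2)·11.2² = 188.16.
Deadweight loss = W^SO − W^NE = 84.29.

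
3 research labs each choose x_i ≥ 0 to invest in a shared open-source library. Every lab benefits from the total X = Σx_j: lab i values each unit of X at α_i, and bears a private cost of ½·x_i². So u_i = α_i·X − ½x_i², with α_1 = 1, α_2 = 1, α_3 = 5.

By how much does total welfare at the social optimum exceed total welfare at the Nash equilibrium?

38

Lab i's FOC: ∂u_i/∂x_i = α_i − x_i = 0, so x_i* = α_i.
NE contributions = (1, 1, 5); X = 7.
W^NE = (Σα)·X − ½Σα_i² = 7² − ½·27 = 35.5.
Planner sets x_i = Σα_j = 7 for every i, so X^SO = 3·7 = 21.
W^SO = (Σα)·X^SO − ½·3·(Σα)² = (3/2)·7² = 73.5.
Deadweight loss = W^SO − W^NE = 38.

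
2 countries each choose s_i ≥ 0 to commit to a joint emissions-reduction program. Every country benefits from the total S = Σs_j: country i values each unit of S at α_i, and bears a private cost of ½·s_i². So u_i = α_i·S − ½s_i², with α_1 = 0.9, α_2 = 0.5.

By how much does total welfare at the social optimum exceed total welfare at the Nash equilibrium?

0.53

Country i's FOC: ∂u_i/∂s_i = α_i − s_i = 0, so s_i* = α_i.
NE contributions = (0.9, 0.5); S = 1.4.
W^NE = (Σα)·S − ½Σα_i² = 1.4² − ½·1.06 = 1.43.
Planner sets s_i = Σα_j = 1.4 for every i, so S^SO = 2·1.4 = 2.8.
W^SO = (Σα)·S^SO − ½·2·(Σα)² = (2/2)·1.4² = 1.96.
Deadweight loss = W^SO − W^NE = 0.53.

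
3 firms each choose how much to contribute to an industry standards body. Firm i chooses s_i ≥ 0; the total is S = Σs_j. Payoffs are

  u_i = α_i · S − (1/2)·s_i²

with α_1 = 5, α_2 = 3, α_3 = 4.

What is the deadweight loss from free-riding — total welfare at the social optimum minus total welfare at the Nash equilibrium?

Firm i's FOC: ∂u_i/∂s_i = α_i − s_i = 0, so s_i* = α_i.
NE contributions = (5, 3, 4); S = 12.
W^NE = (Σα)·S − ½Σα_i² = 12² − ½·50 = 119.
Planner sets s_i = Σα_j = 12 for every i, so S^SO = 3·12 = 36.
W^SO = (Σα)·S^SO − ½·3·(Σα)² = (3/2)·12² = 216.
Deadweight loss = W^SO − W^NE = 97.

97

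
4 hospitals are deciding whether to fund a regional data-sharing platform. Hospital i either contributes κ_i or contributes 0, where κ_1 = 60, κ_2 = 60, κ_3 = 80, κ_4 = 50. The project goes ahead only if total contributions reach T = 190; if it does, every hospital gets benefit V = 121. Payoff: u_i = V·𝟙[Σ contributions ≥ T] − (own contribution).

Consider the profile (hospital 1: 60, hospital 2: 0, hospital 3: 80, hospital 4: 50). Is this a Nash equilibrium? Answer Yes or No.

Yes

Total = 190 ≥ 190: provided.
Hospital 1 (pledges 60, payoff 61): dropping to 0 → total 130, payoff 0. No gain.
Hospital 2 (pledges 0, payoff 121): pledging 60 → total 250, payoff 61. No gain.
Hospital 3 (pledges 80, payoff 41): dropping to 0 → total 110, payoff 0. No gain.
Hospital 4 (pledges 50, payoff 71): dropping to 0 → total 140, payoff 0. No gain.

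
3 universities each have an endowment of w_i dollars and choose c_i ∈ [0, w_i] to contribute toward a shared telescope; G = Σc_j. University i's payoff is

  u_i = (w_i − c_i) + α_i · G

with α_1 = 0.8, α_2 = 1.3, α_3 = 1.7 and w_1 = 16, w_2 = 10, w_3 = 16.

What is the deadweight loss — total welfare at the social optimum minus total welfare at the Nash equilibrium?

44.8

∂u_i/∂c_i = α_i − 1, so university i contributes w_i if α_i > 1, else 0.
α_i > 1 for i ∈ {2, 3}; NE contributions (0, 10, 16), G = 26.
W^NE = Σw_i − G^NE + (Σα_i)·G^NE = 42 + 2.8·26 = 114.8.
Planner: ∂(Σu_j)/∂c_i = Σα_j − 1 = 2.8 > 0, so everyone contributes w_i; G^SO = 42, W^SO = 42 + 2.8·42 = 159.6.
Deadweight loss = 44.8.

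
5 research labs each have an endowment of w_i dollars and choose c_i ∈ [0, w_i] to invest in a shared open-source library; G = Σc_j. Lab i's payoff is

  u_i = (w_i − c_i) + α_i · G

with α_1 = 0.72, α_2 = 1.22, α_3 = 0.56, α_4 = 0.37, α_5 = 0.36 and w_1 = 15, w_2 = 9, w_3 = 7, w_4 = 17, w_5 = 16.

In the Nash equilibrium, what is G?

9

∂u_i/∂c_i = α_i − 1, so lab i contributes w_i if α_i > 1, else 0.
α_i > 1 for i ∈ {2}; NE contributions (0, 9, 0, 0, 0), G = 9.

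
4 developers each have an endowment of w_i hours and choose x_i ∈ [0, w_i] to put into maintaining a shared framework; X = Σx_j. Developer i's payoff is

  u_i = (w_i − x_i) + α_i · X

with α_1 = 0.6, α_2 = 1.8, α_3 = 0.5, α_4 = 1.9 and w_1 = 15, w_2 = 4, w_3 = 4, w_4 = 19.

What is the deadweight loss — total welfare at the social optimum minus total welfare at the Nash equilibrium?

∂u_i/∂x_i = α_i − 1, so developer i contributes w_i if α_i > 1, else 0.
α_i > 1 for i ∈ {2, 4}; NE contributions (0, 4, 0, 19), X = 23.
W^NE = Σw_i − X^NE + (Σα_i)·X^NE = 42 + 3.8·23 = 129.4.
Planner: ∂(Σu_j)/∂x_i = Σα_j − 1 = 3.8 > 0, so everyone contributes w_i; X^SO = 42, W^SO = 42 + 3.8·42 = 201.6.
Deadweight loss = 72.2.

72.2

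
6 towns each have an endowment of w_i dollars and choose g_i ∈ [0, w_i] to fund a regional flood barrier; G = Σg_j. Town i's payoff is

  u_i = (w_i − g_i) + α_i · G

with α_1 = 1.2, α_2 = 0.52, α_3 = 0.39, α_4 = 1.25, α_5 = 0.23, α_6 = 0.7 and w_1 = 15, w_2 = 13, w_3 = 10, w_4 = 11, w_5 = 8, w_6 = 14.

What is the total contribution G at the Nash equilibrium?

26

∂u_i/∂g_i = α_i − 1, so town i contributes w_i if α_i > 1, else 0.
α_i > 1 for i ∈ {1, 4}; NE contributions (15, 0, 0, 11, 0, 0), G = 26.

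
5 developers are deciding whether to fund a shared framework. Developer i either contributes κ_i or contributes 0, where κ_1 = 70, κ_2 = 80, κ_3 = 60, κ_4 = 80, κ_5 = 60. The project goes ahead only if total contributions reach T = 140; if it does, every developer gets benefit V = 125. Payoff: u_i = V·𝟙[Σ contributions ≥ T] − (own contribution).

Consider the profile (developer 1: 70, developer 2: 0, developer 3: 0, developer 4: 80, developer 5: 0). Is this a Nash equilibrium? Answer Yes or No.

Yes

Total = 150 ≥ 140: provided.
Developer 1 (pledges 70, payoff 55): dropping to 0 → total 80, payoff 0. No gain.
Developer 2 (pledges 0, payoff 125): pledging 80 → total 230, payoff 45. No gain.
Developer 3 (pledges 0, payoff 125): pledging 60 → total 210, payoff 65. No gain.
Developer 4 (pledges 80, payoff 45): dropping to 0 → total 70, payoff 0. No gain.
Developer 5 (pledges 0, payoff 125): pledging 60 → total 210, payoff 65. No gain.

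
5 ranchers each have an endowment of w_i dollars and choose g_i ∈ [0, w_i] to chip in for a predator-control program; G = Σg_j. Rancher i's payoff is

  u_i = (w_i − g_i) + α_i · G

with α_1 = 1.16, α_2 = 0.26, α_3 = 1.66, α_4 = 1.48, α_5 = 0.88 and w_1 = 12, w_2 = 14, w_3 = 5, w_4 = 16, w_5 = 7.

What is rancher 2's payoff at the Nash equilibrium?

∂u_i/∂g_i = α_i − 1, so rancher i contributes w_i if α_i > 1, else 0.
α_i > 1 for i ∈ {1, 3, 4}; NE contributions (12, 0, 5, 16, 0), G = 33.
u_2 = (14 − 0) + 0.26·33 = 22.58.

22.58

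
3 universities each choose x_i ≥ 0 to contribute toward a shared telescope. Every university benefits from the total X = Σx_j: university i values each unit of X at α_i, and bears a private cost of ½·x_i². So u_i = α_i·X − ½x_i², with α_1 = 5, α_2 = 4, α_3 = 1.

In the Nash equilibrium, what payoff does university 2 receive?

University i's FOC: ∂u_i/∂x_i = α_i − x_i = 0, so x_i* = α_i.
NE contributions = (5, 4, 1); X = 10.
u_2 = α_2·X − ½·(x_2)² = 4·10 − ½·4² = 32.

32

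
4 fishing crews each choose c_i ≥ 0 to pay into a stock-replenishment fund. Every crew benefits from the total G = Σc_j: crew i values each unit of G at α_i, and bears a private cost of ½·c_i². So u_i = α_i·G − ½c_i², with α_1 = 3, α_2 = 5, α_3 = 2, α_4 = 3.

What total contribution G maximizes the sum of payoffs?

52

Planner FOC: ∂(Σu_j)/∂c_i = (Σα_j) − c_i = 0, so c_i^SO = Σα_j = 13 for every i; G^SO = 52.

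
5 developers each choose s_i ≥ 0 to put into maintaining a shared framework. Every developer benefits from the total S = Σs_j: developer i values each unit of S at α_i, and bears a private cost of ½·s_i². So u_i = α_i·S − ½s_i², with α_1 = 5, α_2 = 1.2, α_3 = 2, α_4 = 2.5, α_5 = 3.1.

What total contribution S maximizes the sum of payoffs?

Planner FOC: ∂(Σu_j)/∂s_i = (Σα_j) − s_i = 0, so s_i^SO = Σα_j = 13.8 for every i; S^SO = 69.

69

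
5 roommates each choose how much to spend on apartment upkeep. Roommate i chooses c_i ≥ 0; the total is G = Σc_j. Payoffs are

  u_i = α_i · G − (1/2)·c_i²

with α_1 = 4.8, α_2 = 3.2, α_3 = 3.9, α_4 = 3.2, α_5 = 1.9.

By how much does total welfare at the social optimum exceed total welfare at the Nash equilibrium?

Roommate i's FOC: ∂u_i/∂c_i = α_i − c_i = 0, so c_i* = α_i.
NE contributions = (4.8, 3.2, 3.9, 3.2, 1.9); G = 17.
W^NE = (Σα)·G − ½Σα_i² = 17² − ½·62.34 = 257.83.
Planner sets c_i = Σα_j = 17 for every i, so G^SO = 5·17 = 85.
W^SO = (Σα)·G^SO − ½·5·(Σα)² = (5/2)·17² = 722.5.
Deadweight loss = W^SO − W^NE = 464.67.

464.67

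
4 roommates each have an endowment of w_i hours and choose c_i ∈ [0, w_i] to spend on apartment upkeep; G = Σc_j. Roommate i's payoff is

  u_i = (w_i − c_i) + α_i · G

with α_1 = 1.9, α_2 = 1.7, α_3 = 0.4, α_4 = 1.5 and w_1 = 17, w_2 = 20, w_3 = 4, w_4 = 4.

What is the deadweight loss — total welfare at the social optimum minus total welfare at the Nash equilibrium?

∂u_i/∂c_i = α_i − 1, so roommate i contributes w_i if α_i > 1, else 0.
α_i > 1 for i ∈ {1, 2, 4}; NE contributions (17, 20, 0, 4), G = 41.
W^NE = Σw_i − G^NE + (Σα_i)·G^NE = 45 + 4.5·41 = 229.5.
Planner: ∂(Σu_j)/∂c_i = Σα_j − 1 = 4.5 > 0, so everyone contributes w_i; G^SO = 45, W^SO = 45 + 4.5·45 = 247.5.
Deadweight loss = 18.

18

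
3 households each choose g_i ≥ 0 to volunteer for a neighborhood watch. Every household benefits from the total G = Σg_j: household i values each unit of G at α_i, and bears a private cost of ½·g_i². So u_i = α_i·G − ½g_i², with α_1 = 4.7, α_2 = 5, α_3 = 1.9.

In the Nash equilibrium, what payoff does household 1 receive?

Household i's FOC: ∂u_i/∂g_i = α_i − g_i = 0, so g_i* = α_i.
NE contributions = (4.7, 5, 1.9); G = 11.6.
u_1 = α_1·G − ½·(g_1)² = 4.7·11.6 − ½·4.7² = 43.475.

43.475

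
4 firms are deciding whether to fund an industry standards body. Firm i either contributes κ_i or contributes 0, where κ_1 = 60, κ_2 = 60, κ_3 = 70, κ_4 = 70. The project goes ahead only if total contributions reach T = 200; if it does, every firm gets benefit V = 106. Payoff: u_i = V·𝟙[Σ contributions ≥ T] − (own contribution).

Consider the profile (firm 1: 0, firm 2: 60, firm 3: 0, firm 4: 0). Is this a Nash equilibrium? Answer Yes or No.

Total = 60 < 200: not provided.
Firm 1 (pledges 0, payoff 0): pledging 60 → total 120, payoff -60. No gain.
Firm 2 (pledges 60, payoff -60): dropping to 0 → total 0, payoff 0. Profitable deviation.

No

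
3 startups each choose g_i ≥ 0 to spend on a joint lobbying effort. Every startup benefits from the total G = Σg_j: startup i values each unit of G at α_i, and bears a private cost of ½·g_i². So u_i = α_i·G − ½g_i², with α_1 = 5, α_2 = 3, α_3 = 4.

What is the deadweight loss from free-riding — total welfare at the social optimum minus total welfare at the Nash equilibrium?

Startup i's FOC: ∂u_i/∂g_i = α_i − g_i = 0, so g_i* = α_i.
NE contributions = (5, 3, 4); G = 12.
W^NE = (Σα)·G − ½Σα_i² = 12² − ½·50 = 119.
Planner sets g_i = Σα_j = 12 for every i, so G^SO = 3·12 = 36.
W^SO = (Σα)·G^SO − ½·3·(Σα)² = (3/2)·12² = 216.
Deadweight loss = W^SO − W^NE = 97.

97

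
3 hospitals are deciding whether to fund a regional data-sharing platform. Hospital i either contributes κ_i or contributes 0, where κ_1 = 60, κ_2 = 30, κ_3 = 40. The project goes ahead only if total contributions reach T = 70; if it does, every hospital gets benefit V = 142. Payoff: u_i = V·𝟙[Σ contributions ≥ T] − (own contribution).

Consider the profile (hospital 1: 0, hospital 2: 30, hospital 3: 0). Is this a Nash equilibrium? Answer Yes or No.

No

Total = 30 < 70: not provided.
Hospital 1 (pledges 0, payoff 0): pledging 60 → total 90, payoff 82. Profitable deviation.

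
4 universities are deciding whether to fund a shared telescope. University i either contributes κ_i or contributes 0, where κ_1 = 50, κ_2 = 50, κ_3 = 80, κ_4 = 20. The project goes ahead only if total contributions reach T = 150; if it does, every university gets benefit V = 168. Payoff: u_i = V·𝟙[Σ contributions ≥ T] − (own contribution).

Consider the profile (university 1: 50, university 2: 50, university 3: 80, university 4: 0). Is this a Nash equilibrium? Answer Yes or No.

Total = 180 ≥ 150: provided.
University 1 (pledges 50, payoff 118): dropping to 0 → total 130, payoff 0. No gain.
University 2 (pledges 50, payoff 118): dropping to 0 → total 130, payoff 0. No gain.
University 3 (pledges 80, payoff 88): dropping to 0 → total 100, payoff 0. No gain.
University 4 (pledges 0, payoff 168): pledging 20 → total 200, payoff 148. No gain.

Yes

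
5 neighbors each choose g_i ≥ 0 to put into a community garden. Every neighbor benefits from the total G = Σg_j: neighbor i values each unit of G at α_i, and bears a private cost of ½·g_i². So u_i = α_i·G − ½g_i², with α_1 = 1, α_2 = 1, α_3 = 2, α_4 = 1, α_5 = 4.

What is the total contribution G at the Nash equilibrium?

9

Neighbor i's FOC: ∂u_i/∂g_i = α_i − g_i = 0, so g_i* = α_i.
NE contributions = (1, 1, 2, 1, 4); G = 9.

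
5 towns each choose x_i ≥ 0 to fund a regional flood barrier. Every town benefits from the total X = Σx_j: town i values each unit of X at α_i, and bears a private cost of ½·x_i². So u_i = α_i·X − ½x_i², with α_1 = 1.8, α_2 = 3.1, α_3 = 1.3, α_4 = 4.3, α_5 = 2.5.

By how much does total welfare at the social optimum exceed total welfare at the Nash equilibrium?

273.14

Town i's FOC: ∂u_i/∂x_i = α_i − x_i = 0, so x_i* = α_i.
NE contributions = (1.8, 3.1, 1.3, 4.3, 2.5); X = 13.
W^NE = (Σα)·X − ½Σα_i² = 13² − ½·39.28 = 149.36.
Planner sets x_i = Σα_j = 13 for every i, so X^SO = 5·13 = 65.
W^SO = (Σα)·X^SO − ½·5·(Σα)² = (5/2)·13² = 422.5.
Deadweight loss = W^SO − W^NE = 273.14.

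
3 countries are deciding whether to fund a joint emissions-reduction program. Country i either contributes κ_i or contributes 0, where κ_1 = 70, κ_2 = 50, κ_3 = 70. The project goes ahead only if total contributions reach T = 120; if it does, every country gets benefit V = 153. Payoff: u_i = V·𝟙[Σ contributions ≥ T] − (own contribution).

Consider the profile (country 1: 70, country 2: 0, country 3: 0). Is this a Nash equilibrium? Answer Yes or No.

No

Total = 70 < 120: not provided.
Country 1 (pledges 70, payoff -70): dropping to 0 → total 0, payoff 0. Profitable deviation.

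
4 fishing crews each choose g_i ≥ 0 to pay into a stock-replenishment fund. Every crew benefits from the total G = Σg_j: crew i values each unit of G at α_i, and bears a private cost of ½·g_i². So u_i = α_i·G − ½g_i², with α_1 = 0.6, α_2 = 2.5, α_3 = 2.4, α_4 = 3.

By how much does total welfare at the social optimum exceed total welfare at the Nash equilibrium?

82.935

Crew i's FOC: ∂u_i/∂g_i = α_i − g_i = 0, so g_i* = α_i.
NE contributions = (0.6, 2.5, 2.4, 3); G = 8.5.
W^NE = (Σα)·G − ½Σα_i² = 8.5² − ½·21.37 = 61.565.
Planner sets g_i = Σα_j = 8.5 for every i, so G^SO = 4·8.5 = 34.
W^SO = (Σα)·G^SO − ½·4·(Σα)² = (4/2)·8.5² = 144.5.
Deadweight loss = W^SO − W^NE = 82.935.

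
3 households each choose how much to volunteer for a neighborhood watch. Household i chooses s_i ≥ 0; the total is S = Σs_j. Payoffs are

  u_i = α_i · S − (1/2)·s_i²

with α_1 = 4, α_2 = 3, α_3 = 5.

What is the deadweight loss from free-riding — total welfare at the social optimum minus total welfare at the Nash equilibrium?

97

Household i's FOC: ∂u_i/∂s_i = α_i − s_i = 0, so s_i* = α_i.
NE contributions = (4, 3, 5); S = 12.
W^NE = (Σα)·S − ½Σα_i² = 12² − ½·50 = 119.
Planner sets s_i = Σα_j = 12 for every i, so S^SO = 3·12 = 36.
W^SO = (Σα)·S^SO − ½·3·(Σα)² = (3/2)·12² = 216.
Deadweight loss = W^SO − W^NE = 97.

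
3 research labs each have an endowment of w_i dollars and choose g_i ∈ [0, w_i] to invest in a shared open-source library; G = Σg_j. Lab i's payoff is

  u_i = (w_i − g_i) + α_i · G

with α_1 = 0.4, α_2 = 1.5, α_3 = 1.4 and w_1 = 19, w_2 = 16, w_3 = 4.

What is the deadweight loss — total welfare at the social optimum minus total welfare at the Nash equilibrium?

∂u_i/∂g_i = α_i − 1, so lab i contributes w_i if α_i > 1, else 0.
α_i > 1 for i ∈ {2, 3}; NE contributions (0, 16, 4), G = 20.
W^NE = Σw_i − G^NE + (Σα_i)·G^NE = 39 + 2.3·20 = 85.
Planner: ∂(Σu_j)/∂g_i = Σα_j − 1 = 2.3 > 0, so everyone contributes w_i; G^SO = 39, W^SO = 39 + 2.3·39 = 128.7.
Deadweight loss = 43.7.

43.7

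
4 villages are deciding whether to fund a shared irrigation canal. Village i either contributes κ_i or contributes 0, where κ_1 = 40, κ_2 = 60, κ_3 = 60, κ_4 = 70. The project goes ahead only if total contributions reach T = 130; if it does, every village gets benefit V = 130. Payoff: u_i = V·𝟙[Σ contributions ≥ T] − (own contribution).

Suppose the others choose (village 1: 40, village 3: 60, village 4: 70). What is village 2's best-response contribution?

0

Others' total = 170 ≥ 130; contributing adds cost 60 for no extra benefit.
Best response: 0.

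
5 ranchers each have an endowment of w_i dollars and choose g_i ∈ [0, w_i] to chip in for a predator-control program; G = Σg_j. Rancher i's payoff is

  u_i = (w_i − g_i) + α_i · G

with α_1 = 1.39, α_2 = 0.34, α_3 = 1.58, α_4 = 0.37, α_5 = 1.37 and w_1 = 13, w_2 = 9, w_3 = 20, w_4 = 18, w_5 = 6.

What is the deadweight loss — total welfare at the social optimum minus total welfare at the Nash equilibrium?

∂u_i/∂g_i = α_i − 1, so rancher i contributes w_i if α_i > 1, else 0.
α_i > 1 for i ∈ {1, 3, 5}; NE contributions (13, 0, 20, 0, 6), G = 39.
W^NE = Σw_i − G^NE + (Σα_i)·G^NE = 66 + 4.05·39 = 223.95.
Planner: ∂(Σu_j)/∂g_i = Σα_j − 1 = 4.05 > 0, so everyone contributes w_i; G^SO = 66, W^SO = 66 + 4.05·66 = 333.3.
Deadweight loss = 109.35.

109.35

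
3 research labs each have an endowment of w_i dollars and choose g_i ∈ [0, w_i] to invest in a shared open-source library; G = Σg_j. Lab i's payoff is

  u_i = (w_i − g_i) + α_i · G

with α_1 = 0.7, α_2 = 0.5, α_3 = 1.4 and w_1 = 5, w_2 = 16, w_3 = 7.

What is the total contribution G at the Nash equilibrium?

∂u_i/∂g_i = α_i − 1, so lab i contributes w_i if α_i > 1, else 0.
α_i > 1 for i ∈ {3}; NE contributions (0, 0, 7), G = 7.

7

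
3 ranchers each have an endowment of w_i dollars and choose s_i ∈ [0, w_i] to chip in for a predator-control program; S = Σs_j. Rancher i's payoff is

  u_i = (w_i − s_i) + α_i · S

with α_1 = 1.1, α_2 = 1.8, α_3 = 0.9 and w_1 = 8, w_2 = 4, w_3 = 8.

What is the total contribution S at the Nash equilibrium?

∂u_i/∂s_i = α_i − 1, so rancher i contributes w_i if α_i > 1, else 0.
α_i > 1 for i ∈ {1, 2}; NE contributions (8, 4, 0), S = 12.

12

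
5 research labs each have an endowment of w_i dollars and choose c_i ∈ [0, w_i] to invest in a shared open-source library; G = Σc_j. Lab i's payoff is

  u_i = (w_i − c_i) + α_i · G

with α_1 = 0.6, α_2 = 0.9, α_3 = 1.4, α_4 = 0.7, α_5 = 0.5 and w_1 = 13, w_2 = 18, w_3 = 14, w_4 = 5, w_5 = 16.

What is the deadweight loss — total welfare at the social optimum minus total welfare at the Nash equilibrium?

∂u_i/∂c_i = α_i − 1, so lab i contributes w_i if α_i > 1, else 0.
α_i > 1 for i ∈ {3}; NE contributions (0, 0, 14, 0, 0), G = 14.
W^NE = Σw_i − G^NE + (Σα_i)·G^NE = 66 + 3.1·14 = 109.4.
Planner: ∂(Σu_j)/∂c_i = Σα_j − 1 = 3.1 > 0, so everyone contributes w_i; G^SO = 66, W^SO = 66 + 3.1·66 = 270.6.
Deadweight loss = 161.2.

161.2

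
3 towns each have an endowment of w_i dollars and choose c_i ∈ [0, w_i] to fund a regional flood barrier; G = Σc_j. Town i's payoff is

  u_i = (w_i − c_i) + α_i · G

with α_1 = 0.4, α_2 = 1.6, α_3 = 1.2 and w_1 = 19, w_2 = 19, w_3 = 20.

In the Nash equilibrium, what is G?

39

∂u_i/∂c_i = α_i − 1, so town i contributes w_i if α_i > 1, else 0.
α_i > 1 for i ∈ {2, 3}; NE contributions (0, 19, 20), G = 39.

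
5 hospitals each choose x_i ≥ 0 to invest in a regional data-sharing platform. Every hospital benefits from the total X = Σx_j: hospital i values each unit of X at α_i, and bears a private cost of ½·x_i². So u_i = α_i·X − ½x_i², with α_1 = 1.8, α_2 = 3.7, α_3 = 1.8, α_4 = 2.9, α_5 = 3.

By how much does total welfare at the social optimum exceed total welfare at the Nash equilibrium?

Hospital i's FOC: ∂u_i/∂x_i = α_i − x_i = 0, so x_i* = α_i.
NE contributions = (1.8, 3.7, 1.8, 2.9, 3); X = 13.2.
W^NE = (Σα)·X − ½Σα_i² = 13.2² − ½·37.58 = 155.45.
Planner sets x_i = Σα_j = 13.2 for every i, so X^SO = 5·13.2 = 66.
W^SO = (Σα)·X^SO − ½·5·(Σα)² = (5/2)·13.2² = 435.6.
Deadweight loss = W^SO − W^NE = 280.15.

280.15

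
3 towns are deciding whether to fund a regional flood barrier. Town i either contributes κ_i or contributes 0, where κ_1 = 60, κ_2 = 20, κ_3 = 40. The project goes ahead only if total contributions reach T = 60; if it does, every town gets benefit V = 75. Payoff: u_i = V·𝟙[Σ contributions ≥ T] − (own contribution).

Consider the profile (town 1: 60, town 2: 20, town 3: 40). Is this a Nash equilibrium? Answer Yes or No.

Total = 120 ≥ 60: provided.
Town 1 (pledges 60, payoff 15): dropping to 0 → total 60, payoff 75. Profitable deviation.

No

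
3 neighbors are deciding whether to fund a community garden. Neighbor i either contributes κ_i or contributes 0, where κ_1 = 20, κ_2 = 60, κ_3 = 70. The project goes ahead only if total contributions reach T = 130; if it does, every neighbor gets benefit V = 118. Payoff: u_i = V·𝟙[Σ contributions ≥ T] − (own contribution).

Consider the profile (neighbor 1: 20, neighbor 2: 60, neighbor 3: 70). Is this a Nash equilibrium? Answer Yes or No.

No

Total = 150 ≥ 130: provided.
Neighbor 1 (pledges 20, payoff 98): dropping to 0 → total 130, payoff 118. Profitable deviation.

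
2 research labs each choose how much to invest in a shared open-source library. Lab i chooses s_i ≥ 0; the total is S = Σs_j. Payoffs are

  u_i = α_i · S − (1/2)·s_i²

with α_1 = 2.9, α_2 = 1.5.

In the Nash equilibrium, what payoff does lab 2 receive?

5.475

Lab i's FOC: ∂u_i/∂s_i = α_i − s_i = 0, so s_i* = α_i.
NE contributions = (2.9, 1.5); S = 4.4.
u_2 = α_2·S − ½·(s_2)² = 1.5·4.4 − ½·1.5² = 5.475.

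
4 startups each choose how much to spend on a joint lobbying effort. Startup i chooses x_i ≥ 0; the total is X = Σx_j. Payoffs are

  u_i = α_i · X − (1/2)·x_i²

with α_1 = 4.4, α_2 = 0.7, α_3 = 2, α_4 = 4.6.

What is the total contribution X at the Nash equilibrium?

11.7

Startup i's FOC: ∂u_i/∂x_i = α_i − x_i = 0, so x_i* = α_i.
NE contributions = (4.4, 0.7, 2, 4.6); X = 11.7.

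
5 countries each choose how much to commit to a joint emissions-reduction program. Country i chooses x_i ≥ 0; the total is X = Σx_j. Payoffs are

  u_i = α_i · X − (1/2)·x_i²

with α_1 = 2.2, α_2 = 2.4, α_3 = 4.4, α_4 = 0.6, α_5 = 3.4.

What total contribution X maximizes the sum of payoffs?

65

Planner FOC: ∂(Σu_j)/∂x_i = (Σα_j) − x_i = 0, so x_i^SO = Σα_j = 13 for every i; X^SO = 65.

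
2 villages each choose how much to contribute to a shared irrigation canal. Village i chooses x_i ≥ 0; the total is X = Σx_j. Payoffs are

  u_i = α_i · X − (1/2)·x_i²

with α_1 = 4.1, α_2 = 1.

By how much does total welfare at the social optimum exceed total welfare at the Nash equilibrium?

Village i's FOC: ∂u_i/∂x_i = α_i − x_i = 0, so x_i* = α_i.
NE contributions = (4.1, 1); X = 5.1.
W^NE = (Σα)·X − ½Σα_i² = 5.1² − ½·17.81 = 17.105.
Planner sets x_i = Σα_j = 5.1 for every i, so X^SO = 2·5.1 = 10.2.
W^SO = (Σα)·X^SO − ½·2·(Σα)² = (2/2)·5.1² = 26.01.
Deadweight loss = W^SO − W^NE = 8.905.

8.905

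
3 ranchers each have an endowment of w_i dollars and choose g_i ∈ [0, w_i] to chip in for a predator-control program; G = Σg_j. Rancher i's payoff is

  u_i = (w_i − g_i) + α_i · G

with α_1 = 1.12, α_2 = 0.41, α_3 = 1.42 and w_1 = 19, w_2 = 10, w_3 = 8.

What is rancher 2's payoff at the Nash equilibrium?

21.07

∂u_i/∂g_i = α_i − 1, so rancher i contributes w_i if α_i > 1, else 0.
α_i > 1 for i ∈ {1, 3}; NE contributions (19, 0, 8), G = 27.
u_2 = (10 − 0) + 0.41·27 = 21.07.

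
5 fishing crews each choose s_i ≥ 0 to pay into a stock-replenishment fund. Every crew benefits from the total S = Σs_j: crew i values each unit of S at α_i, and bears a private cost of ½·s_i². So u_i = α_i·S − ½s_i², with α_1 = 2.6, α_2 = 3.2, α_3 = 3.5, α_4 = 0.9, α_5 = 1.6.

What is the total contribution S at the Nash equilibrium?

11.8

Crew i's FOC: ∂u_i/∂s_i = α_i − s_i = 0, so s_i* = α_i.
NE contributions = (2.6, 3.2, 3.5, 0.9, 1.6); S = 11.8.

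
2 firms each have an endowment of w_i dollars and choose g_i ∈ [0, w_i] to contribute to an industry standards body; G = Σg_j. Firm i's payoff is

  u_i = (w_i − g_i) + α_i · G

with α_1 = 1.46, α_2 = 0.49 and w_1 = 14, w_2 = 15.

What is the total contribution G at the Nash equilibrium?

14

∂u_i/∂g_i = α_i − 1, so firm i contributes w_i if α_i > 1, else 0.
α_i > 1 for i ∈ {1}; NE contributions (14, 0), G = 14.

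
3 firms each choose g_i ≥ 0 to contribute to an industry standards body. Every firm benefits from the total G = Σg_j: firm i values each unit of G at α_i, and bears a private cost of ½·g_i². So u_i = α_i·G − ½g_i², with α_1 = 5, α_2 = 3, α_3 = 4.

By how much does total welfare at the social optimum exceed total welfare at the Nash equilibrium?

97

Firm i's FOC: ∂u_i/∂g_i = α_i − g_i = 0, so g_i* = α_i.
NE contributions = (5, 3, 4); G = 12.
W^NE = (Σα)·G − ½Σα_i² = 12² − ½·50 = 119.
Planner sets g_i = Σα_j = 12 for every i, so G^SO = 3·12 = 36.
W^SO = (Σα)·G^SO − ½·3·(Σα)² = (3/2)·12² = 216.
Deadweight loss = W^SO − W^NE = 97.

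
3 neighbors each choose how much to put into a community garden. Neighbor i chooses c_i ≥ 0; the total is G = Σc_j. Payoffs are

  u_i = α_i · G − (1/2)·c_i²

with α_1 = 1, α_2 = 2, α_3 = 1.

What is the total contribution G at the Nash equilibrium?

4

Neighbor i's FOC: ∂u_i/∂c_i = α_i − c_i = 0, so c_i* = α_i.
NE contributions = (1, 2, 1); G = 4.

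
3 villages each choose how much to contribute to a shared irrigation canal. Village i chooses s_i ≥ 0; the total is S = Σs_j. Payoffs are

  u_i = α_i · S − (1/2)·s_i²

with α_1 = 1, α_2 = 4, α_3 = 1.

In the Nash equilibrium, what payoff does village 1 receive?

5.5

Village i's FOC: ∂u_i/∂s_i = α_i − s_i = 0, so s_i* = α_i.
NE contributions = (1, 4, 1); S = 6.
u_1 = α_1·S − ½·(s_1)² = 1·6 − ½·1² = 5.5.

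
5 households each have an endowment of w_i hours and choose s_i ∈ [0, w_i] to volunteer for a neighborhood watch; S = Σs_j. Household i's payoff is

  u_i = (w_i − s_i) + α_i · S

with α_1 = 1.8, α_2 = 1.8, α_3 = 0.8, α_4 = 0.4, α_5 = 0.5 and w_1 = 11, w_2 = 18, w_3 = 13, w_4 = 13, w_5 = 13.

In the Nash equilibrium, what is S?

29

∂u_i/∂s_i = α_i − 1, so household i contributes w_i if α_i > 1, else 0.
α_i > 1 for i ∈ {1, 2}; NE contributions (11, 18, 0, 0, 0), S = 29.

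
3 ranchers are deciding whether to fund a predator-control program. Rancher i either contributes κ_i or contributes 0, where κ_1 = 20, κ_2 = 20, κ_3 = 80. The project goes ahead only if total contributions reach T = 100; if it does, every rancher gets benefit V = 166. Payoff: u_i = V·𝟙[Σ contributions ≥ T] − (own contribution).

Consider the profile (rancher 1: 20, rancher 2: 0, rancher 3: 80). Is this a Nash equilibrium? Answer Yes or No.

Total = 100 ≥ 100: provided.
Rancher 1 (pledges 20, payoff 146): dropping to 0 → total 80, payoff 0. No gain.
Rancher 2 (pledges 0, payoff 166): pledging 20 → total 120, payoff 146. No gain.
Rancher 3 (pledges 80, payoff 86): dropping to 0 → total 20, payoff 0. No gain.

Yes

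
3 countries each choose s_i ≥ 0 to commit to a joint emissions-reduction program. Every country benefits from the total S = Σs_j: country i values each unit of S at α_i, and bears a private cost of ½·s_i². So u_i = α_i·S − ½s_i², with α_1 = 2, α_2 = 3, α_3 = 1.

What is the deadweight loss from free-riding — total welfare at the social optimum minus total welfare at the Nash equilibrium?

25

Country i's FOC: ∂u_i/∂s_i = α_i − s_i = 0, so s_i* = α_i.
NE contributions = (2, 3, 1); S = 6.
W^NE = (Σα)·S − ½Σα_i² = 6² − ½·14 = 29.
Planner sets s_i = Σα_j = 6 for every i, so S^SO = 3·6 = 18.
W^SO = (Σα)·S^SO − ½·3·(Σα)² = (3/2)·6² = 54.
Deadweight loss = W^SO − W^NE = 25.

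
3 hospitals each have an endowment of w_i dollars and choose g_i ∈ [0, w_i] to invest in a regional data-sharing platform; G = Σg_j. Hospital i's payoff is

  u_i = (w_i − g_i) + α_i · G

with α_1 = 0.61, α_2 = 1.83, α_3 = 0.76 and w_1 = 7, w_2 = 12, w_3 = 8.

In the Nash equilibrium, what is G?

12

∂u_i/∂g_i = α_i − 1, so hospital i contributes w_i if α_i > 1, else 0.
α_i > 1 for i ∈ {2}; NE contributions (0, 12, 0), G = 12.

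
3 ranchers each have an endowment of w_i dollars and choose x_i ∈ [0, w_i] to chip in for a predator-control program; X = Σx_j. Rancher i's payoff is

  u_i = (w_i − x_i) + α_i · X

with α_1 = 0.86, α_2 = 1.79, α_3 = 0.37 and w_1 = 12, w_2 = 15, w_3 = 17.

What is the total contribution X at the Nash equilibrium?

15

∂u_i/∂x_i = α_i − 1, so rancher i contributes w_i if α_i > 1, else 0.
α_i > 1 for i ∈ {2}; NE contributions (0, 15, 0), X = 15.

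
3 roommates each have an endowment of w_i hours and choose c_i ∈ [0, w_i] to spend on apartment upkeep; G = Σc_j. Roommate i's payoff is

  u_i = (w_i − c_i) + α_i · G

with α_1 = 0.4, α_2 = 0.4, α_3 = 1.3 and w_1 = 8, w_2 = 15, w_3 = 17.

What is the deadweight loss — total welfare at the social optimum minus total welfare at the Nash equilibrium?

25.3

∂u_i/∂c_i = α_i − 1, so roommate i contributes w_i if α_i > 1, else 0.
α_i > 1 for i ∈ {3}; NE contributions (0, 0, 17), G = 17.
W^NE = Σw_i − G^NE + (Σα_i)·G^NE = 40 + 1.1·17 = 58.7.
Planner: ∂(Σu_j)/∂c_i = Σα_j − 1 = 1.1 > 0, so everyone contributes w_i; G^SO = 40, W^SO = 40 + 1.1·40 = 84.
Deadweight loss = 25.3.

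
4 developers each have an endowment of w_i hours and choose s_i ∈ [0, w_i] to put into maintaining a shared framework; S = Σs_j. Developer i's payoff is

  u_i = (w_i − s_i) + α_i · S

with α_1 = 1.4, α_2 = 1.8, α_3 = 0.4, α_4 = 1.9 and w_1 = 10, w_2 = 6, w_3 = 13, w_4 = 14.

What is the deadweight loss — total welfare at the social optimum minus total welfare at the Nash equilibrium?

58.5

∂u_i/∂s_i = α_i − 1, so developer i contributes w_i if α_i > 1, else 0.
α_i > 1 for i ∈ {1, 2, 4}; NE contributions (10, 6, 0, 14), S = 30.
W^NE = Σw_i − S^NE + (Σα_i)·S^NE = 43 + 4.5·30 = 178.
Planner: ∂(Σu_j)/∂s_i = Σα_j − 1 = 4.5 > 0, so everyone contributes w_i; S^SO = 43, W^SO = 43 + 4.5·43 = 236.5.
Deadweight loss = 58.5.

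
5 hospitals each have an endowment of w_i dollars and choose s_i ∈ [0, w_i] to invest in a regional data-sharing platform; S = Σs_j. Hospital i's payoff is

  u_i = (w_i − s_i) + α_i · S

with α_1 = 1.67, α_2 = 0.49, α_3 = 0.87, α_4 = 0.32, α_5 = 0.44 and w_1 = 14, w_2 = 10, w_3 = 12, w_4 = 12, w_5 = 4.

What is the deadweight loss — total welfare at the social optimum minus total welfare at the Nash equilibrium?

106.02

∂u_i/∂s_i = α_i − 1, so hospital i contributes w_i if α_i > 1, else 0.
α_i > 1 for i ∈ {1}; NE contributions (14, 0, 0, 0, 0), S = 14.
W^NE = Σw_i − S^NE + (Σα_i)·S^NE = 52 + 2.79·14 = 91.06.
Planner: ∂(Σu_j)/∂s_i = Σα_j − 1 = 2.79 > 0, so everyone contributes w_i; S^SO = 52, W^SO = 52 + 2.79·52 = 197.08.
Deadweight loss = 106.02.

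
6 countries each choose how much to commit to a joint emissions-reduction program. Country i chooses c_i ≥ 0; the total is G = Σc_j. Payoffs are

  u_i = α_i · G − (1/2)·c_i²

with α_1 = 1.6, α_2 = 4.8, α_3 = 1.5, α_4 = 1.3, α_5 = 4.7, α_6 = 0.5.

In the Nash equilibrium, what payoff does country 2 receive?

57.6

Country i's FOC: ∂u_i/∂c_i = α_i − c_i = 0, so c_i* = α_i.
NE contributions = (1.6, 4.8, 1.5, 1.3, 4.7, 0.5); G = 14.4.
u_2 = α_2·G − ½·(c_2)² = 4.8·14.4 − ½·4.8² = 57.6.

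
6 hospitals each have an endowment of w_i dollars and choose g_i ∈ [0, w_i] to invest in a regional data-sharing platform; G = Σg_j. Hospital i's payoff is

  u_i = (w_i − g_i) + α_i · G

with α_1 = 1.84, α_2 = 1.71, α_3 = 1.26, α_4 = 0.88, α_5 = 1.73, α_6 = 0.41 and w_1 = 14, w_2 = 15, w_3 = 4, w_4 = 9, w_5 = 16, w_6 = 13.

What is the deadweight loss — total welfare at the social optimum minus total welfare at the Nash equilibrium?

∂u_i/∂g_i = α_i − 1, so hospital i contributes w_i if α_i > 1, else 0.
α_i > 1 for i ∈ {1, 2, 3, 5}; NE contributions (14, 15, 4, 0, 16, 0), G = 49.
W^NE = Σw_i − G^NE + (Σα_i)·G^NE = 71 + 6.83·49 = 405.67.
Planner: ∂(Σu_j)/∂g_i = Σα_j − 1 = 6.83 > 0, so everyone contributes w_i; G^SO = 71, W^SO = 71 + 6.83·71 = 555.93.
Deadweight loss = 150.26.

150.26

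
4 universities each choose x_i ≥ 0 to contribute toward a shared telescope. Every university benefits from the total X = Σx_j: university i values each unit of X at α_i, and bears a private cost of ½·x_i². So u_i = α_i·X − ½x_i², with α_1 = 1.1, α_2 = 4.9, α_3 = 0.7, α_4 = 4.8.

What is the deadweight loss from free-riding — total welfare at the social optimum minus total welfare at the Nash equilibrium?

156.625

University i's FOC: ∂u_i/∂x_i = α_i − x_i = 0, so x_i* = α_i.
NE contributions = (1.1, 4.9, 0.7, 4.8); X = 11.5.
W^NE = (Σα)·X − ½Σα_i² = 11.5² − ½·48.75 = 107.875.
Planner sets x_i = Σα_j = 11.5 for every i, so X^SO = 4·11.5 = 46.
W^SO = (Σα)·X^SO − ½·4·(Σα)² = (4/2)·11.5² = 264.5.
Deadweight loss = W^SO − W^NE = 156.625.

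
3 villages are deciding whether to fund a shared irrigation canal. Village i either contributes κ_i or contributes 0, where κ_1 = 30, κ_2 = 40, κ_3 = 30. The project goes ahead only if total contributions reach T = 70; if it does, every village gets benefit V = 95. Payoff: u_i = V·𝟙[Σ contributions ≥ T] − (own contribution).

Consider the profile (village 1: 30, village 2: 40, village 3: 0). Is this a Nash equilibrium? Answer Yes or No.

Total = 70 ≥ 70: provided.
Village 1 (pledges 30, payoff 65): dropping to 0 → total 40, payoff 0. No gain.
Village 2 (pledges 40, payoff 55): dropping to 0 → total 30, payoff 0. No gain.
Village 3 (pledges 0, payoff 95): pledging 30 → total 100, payoff 65. No gain.

Yes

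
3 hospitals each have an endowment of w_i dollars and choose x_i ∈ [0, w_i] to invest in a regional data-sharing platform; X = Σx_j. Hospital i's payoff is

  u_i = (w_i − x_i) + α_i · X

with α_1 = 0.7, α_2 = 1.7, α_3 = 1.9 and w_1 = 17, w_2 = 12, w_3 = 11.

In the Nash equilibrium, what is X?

23

∂u_i/∂x_i = α_i − 1, so hospital i contributes w_i if α_i > 1, else 0.
α_i > 1 for i ∈ {2, 3}; NE contributions (0, 12, 11), X = 23.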